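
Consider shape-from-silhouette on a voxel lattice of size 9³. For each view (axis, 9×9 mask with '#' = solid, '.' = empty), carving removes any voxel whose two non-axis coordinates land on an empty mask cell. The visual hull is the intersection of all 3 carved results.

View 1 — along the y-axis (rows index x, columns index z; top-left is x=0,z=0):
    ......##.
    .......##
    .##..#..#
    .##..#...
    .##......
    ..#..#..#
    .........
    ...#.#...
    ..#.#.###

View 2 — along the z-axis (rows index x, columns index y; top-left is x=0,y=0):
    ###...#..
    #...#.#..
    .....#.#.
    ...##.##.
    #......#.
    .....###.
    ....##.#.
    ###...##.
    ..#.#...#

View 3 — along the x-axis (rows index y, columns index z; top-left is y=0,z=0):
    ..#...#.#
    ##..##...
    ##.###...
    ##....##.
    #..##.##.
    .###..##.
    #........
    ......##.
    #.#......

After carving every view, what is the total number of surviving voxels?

full grid |V| = 729
  1. axis=1 (XZ plane), |mask|=23  ⇒  voxels=207
  2. axis=2 (XY plane), |mask|=29  ⇒  voxels=72
  3. axis=0 (YZ plane), |mask|=31  ⇒  voxels=16

voxel count = 16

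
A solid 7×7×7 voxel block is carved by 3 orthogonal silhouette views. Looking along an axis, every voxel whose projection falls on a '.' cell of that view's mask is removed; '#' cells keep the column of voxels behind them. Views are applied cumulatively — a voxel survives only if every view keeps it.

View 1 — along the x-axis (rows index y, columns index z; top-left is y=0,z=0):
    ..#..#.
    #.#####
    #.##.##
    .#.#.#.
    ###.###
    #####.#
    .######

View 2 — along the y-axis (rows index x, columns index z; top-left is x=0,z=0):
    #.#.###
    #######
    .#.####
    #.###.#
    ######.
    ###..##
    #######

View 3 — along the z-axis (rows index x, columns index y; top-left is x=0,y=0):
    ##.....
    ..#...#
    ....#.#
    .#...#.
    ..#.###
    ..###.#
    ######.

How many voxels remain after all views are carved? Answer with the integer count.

full grid |V| = 343
carve view 1 (along x, YZ-mask fill 34/49): 238 voxels remain
carve view 2 (along y, XZ-mask fill 40/49): 195 voxels remain
carve view 3 (along z, XY-mask fill 22/49): 99 voxels remain

remaining voxels: 99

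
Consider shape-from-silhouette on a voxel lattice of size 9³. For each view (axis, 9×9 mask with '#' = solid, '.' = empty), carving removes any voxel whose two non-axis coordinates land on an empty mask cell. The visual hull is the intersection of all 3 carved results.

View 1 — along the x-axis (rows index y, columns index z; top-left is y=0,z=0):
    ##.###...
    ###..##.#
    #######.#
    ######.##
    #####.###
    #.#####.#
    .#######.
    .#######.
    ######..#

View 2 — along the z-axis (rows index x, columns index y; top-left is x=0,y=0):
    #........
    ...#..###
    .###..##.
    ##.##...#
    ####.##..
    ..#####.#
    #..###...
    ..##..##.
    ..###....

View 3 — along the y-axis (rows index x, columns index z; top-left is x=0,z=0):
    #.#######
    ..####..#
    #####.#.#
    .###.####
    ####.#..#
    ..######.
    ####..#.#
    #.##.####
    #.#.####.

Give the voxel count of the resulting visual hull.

start: 9×9×9 = 729 voxels
step 1: project along x, AND mask (63/81) → |grid| = 567
step 2: project along z, AND mask (38/81) → |grid| = 272
step 3: project along y, AND mask (58/81) → |grid| = 191

voxel count = 191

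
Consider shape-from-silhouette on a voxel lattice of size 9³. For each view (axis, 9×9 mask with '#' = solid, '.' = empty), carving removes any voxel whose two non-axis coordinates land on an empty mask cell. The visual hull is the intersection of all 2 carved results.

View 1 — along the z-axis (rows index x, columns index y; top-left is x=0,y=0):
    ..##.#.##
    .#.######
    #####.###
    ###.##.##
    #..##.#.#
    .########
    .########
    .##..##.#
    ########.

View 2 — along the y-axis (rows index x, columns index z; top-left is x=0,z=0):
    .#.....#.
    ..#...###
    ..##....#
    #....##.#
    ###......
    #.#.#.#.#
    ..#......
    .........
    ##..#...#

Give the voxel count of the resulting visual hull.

|visual hull| = 185

start: 9×9×9 = 729 voxels
carve view 1 (along z, XY-mask fill 61/81): 549 voxels remain
carve view 2 (along y, XZ-mask fill 26/81): 185 voxels remain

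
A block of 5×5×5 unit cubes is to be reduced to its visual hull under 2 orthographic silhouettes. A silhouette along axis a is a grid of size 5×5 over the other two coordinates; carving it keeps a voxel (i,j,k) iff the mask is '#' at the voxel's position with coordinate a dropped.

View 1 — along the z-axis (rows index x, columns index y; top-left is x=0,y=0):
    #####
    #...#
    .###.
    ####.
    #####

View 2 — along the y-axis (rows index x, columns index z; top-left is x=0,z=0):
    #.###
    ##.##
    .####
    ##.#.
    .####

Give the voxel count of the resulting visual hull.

full grid |V| = 125
carve view 1 (along z, XY-mask fill 19/25): 95 voxels remain
carve view 2 (along y, XZ-mask fill 19/25): 72 voxels remain

|visual hull| = 72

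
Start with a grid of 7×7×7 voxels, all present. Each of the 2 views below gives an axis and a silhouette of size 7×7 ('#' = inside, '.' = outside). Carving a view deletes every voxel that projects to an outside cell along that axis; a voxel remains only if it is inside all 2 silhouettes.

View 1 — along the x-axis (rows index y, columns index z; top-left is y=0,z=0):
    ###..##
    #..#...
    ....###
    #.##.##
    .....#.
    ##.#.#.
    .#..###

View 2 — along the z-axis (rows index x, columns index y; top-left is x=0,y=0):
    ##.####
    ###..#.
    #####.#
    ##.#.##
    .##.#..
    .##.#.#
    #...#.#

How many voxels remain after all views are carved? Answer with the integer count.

voxel count = 101

before carving: 343 voxels (7×7×7)
[1] x-view keeps 24 columns → grid now 168
[2] z-view keeps 31 columns → grid now 101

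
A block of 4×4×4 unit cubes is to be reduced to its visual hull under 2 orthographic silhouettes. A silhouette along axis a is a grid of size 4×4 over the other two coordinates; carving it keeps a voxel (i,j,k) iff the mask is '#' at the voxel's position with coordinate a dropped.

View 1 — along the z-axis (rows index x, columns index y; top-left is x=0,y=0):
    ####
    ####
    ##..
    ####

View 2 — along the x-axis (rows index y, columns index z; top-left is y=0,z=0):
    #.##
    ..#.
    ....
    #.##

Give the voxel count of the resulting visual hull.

25 voxels

start: 4×4×4 = 64 voxels
step 1: project along z, AND mask (14/16) → |grid| = 56
step 2: project along x, AND mask (7/16) → |grid| = 25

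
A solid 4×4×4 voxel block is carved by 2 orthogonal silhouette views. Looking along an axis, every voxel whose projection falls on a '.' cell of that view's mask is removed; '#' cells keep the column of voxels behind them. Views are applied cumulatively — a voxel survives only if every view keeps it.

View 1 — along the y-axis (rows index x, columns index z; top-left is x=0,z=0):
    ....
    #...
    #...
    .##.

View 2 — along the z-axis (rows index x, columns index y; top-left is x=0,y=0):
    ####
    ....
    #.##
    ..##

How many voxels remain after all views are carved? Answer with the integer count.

|visual hull| = 7

before carving: 64 voxels (4×4×4)
step 1: project along y, AND mask (4/16) → |grid| = 16
step 2: project along z, AND mask (9/16) → |grid| = 7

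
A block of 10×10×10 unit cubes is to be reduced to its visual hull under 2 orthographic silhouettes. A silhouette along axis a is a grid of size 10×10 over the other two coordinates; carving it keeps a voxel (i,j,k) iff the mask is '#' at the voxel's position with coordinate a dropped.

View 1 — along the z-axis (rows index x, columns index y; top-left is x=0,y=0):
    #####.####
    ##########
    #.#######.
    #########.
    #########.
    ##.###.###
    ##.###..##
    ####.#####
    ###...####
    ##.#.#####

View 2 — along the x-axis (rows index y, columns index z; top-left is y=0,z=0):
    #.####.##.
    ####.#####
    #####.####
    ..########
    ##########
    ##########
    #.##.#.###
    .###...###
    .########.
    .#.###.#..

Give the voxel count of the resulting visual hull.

remaining voxels: 661

start: 10×10×10 = 1000 voxels
carve view 1 (along z, XY-mask fill 84/100): 840 voxels remain
carve view 2 (along x, YZ-mask fill 79/100): 661 voxels remain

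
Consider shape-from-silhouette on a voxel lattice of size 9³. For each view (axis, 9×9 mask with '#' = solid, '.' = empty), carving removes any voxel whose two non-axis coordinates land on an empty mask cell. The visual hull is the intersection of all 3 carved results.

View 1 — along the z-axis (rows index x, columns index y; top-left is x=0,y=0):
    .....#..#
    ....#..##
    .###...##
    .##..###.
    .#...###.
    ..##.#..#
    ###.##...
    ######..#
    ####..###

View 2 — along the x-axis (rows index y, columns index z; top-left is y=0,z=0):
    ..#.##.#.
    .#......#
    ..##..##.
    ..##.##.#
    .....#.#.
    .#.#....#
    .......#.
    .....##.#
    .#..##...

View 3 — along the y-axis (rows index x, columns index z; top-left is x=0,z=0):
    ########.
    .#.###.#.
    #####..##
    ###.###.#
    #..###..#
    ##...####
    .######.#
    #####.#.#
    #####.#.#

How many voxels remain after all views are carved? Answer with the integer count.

start: 9×9×9 = 729 voxels
step 1: project along z, AND mask (42/81) → |grid| = 378
step 2: project along x, AND mask (27/81) → |grid| = 128
step 3: project along y, AND mask (59/81) → |grid| = 88

|visual hull| = 88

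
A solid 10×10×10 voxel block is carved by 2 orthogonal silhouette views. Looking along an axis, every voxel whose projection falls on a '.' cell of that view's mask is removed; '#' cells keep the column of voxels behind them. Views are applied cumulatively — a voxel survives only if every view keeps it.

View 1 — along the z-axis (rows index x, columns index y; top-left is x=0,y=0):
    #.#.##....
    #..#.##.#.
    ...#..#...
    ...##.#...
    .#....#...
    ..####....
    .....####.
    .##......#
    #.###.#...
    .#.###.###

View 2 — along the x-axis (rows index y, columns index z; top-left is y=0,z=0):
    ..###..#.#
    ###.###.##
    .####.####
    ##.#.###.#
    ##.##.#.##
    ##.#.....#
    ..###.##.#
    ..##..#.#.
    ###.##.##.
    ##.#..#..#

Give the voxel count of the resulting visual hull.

|visual hull| = 243

full grid |V| = 1000
  1. axis=2 (XY plane), |mask|=39  ⇒  voxels=390
  2. axis=0 (YZ plane), |mask|=61  ⇒  voxels=243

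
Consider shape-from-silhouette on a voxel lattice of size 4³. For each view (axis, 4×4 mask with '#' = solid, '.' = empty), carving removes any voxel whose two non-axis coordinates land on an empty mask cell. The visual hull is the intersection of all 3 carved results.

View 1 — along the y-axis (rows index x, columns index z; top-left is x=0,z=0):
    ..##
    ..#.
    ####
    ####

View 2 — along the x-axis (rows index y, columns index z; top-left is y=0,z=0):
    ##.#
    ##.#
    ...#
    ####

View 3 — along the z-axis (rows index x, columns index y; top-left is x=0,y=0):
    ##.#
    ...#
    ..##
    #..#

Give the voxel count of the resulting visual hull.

voxel count = 17

full grid |V| = 64
V1 y: intersect with XZ mask (11 set) -- 44 left
V2 x: intersect with YZ mask (11 set) -- 28 left
V3 z: intersect with XY mask (8 set) -- 17 left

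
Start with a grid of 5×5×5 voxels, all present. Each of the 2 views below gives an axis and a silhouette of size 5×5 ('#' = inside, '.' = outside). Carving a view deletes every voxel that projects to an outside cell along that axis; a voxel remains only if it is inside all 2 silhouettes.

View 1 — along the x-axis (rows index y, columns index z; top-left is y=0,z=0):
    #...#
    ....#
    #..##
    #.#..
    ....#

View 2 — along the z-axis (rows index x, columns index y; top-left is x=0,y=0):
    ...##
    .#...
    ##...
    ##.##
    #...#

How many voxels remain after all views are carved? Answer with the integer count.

full grid |V| = 125
  1. axis=0 (YZ plane), |mask|=9  ⇒  voxels=45
  2. axis=2 (XY plane), |mask|=11  ⇒  voxels=16

|visual hull| = 16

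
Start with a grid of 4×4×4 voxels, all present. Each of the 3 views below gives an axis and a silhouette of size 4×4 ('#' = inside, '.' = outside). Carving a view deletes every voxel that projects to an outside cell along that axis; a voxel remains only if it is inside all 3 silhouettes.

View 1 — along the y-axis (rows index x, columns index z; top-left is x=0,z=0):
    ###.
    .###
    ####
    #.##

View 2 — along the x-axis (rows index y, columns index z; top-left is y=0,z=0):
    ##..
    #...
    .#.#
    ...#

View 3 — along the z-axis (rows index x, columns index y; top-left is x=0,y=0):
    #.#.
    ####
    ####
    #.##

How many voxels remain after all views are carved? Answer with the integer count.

|visual hull| = 16

initial block: 4^3 = 64
step 1: project along y, AND mask (13/16) → |grid| = 52
step 2: project along x, AND mask (6/16) → |grid| = 18
step 3: project along z, AND mask (13/16) → |grid| = 16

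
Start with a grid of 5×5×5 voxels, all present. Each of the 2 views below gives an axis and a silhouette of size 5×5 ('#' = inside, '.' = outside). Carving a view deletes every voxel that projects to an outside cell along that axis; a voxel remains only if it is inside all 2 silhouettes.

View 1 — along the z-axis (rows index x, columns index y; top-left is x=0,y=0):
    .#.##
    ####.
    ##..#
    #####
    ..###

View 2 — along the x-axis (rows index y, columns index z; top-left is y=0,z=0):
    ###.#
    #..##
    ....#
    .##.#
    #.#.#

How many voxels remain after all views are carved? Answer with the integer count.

51 voxels

before carving: 125 voxels (5×5×5)
after view 1 [z-axis, 18 of 25 cells solid] → remaining = 90
after view 2 [x-axis, 14 of 25 cells solid] → remaining = 51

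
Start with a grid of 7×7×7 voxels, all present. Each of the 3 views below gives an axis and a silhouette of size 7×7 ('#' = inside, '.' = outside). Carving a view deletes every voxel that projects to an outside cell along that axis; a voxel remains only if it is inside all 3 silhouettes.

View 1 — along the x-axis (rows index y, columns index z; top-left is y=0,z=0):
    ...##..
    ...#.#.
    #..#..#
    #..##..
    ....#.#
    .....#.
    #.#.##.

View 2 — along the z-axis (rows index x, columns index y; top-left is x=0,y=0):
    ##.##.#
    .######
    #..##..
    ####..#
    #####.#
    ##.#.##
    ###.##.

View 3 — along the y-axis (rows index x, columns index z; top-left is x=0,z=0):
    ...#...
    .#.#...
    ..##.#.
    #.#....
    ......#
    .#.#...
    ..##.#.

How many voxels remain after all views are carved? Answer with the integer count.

initial block: 7^3 = 343
  1. axis=0 (YZ plane), |mask|=17  ⇒  voxels=119
  2. axis=2 (XY plane), |mask|=35  ⇒  voxels=87
  3. axis=1 (XZ plane), |mask|=14  ⇒  voxels=22

voxel count = 22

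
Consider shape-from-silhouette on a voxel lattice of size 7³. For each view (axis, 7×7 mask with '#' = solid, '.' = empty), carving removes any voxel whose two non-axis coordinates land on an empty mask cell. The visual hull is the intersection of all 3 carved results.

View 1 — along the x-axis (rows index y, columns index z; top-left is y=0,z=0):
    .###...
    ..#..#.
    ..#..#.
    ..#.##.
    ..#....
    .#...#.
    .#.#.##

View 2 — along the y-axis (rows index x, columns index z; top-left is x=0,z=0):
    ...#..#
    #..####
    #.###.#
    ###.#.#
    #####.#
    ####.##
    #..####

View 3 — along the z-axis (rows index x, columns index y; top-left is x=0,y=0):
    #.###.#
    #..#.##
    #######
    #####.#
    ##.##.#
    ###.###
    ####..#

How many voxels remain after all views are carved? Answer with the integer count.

remaining voxels: 60

start: 7×7×7 = 343 voxels
[1] x-view keeps 17 columns → grid now 119
[2] y-view keeps 34 columns → grid now 68
[3] z-view keeps 38 columns → grid now 60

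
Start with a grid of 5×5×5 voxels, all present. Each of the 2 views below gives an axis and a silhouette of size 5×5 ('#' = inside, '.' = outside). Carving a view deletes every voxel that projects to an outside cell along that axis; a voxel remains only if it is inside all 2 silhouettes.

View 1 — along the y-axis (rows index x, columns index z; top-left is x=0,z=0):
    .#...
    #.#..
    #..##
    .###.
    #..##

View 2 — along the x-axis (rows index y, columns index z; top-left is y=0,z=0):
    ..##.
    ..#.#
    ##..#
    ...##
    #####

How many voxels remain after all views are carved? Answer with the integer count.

full grid |V| = 125
step 1: project along y, AND mask (12/25) → |grid| = 60
step 2: project along x, AND mask (14/25) → |grid| = 33

33 voxels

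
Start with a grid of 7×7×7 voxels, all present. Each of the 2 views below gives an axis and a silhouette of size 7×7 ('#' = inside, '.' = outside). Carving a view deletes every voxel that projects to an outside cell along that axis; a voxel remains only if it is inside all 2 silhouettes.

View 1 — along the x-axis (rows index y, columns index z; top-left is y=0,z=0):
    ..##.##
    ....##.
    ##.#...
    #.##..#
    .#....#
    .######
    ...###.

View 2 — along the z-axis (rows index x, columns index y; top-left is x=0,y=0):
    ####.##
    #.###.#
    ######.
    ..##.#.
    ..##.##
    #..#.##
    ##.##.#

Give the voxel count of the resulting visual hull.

remaining voxels: 120

initial block: 7^3 = 343
carve view 1 (along x, YZ-mask fill 24/49): 168 voxels remain
carve view 2 (along z, XY-mask fill 33/49): 120 voxels remain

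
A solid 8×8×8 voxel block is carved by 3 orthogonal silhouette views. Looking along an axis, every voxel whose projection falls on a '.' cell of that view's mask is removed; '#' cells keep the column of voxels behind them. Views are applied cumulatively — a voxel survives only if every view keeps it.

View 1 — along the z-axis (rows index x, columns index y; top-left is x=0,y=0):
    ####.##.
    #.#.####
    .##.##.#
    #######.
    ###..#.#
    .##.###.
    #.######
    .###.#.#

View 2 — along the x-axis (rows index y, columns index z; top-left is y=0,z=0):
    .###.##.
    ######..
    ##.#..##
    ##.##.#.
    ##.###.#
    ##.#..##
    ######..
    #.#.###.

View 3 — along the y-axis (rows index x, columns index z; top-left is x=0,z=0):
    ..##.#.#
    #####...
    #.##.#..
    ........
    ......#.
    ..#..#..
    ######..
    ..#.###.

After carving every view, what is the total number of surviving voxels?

full grid |V| = 512
after view 1 [z-axis, 46 of 64 cells solid] → remaining = 368
after view 2 [x-axis, 43 of 64 cells solid] → remaining = 246
after view 3 [y-axis, 26 of 64 cells solid] → remaining = 98

98 voxels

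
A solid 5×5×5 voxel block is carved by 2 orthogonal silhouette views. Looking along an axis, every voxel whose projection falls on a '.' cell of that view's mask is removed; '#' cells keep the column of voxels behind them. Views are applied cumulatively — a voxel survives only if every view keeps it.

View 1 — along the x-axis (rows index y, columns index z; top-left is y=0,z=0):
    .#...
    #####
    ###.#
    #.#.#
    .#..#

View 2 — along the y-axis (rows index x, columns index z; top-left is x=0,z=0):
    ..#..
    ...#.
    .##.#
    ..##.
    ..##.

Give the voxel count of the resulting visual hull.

full grid |V| = 125
after view 1 [x-axis, 15 of 25 cells solid] → remaining = 75
after view 2 [y-axis, 9 of 25 cells solid] → remaining = 23

23 voxels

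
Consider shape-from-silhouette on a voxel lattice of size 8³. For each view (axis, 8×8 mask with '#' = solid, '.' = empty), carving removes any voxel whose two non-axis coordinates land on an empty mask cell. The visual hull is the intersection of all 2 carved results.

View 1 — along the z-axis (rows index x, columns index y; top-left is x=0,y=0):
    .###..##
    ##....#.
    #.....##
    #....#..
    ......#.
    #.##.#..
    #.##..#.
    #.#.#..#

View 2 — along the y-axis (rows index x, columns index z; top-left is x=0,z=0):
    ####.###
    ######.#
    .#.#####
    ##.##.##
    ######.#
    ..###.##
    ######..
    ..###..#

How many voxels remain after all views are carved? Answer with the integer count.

153 voxels

initial block: 8^3 = 512
after view 1 [z-axis, 26 of 64 cells solid] → remaining = 208
after view 2 [y-axis, 48 of 64 cells solid] → remaining = 153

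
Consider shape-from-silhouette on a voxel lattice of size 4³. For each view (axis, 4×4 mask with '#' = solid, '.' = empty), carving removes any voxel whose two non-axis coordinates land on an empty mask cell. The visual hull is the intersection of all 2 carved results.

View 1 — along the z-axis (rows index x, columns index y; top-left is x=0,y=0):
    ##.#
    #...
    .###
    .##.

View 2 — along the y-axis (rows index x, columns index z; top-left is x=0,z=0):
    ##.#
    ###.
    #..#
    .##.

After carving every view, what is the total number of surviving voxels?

initial block: 4^3 = 64
carve view 1 (along z, XY-mask fill 9/16): 36 voxels remain
carve view 2 (along y, XZ-mask fill 10/16): 22 voxels remain

|visual hull| = 22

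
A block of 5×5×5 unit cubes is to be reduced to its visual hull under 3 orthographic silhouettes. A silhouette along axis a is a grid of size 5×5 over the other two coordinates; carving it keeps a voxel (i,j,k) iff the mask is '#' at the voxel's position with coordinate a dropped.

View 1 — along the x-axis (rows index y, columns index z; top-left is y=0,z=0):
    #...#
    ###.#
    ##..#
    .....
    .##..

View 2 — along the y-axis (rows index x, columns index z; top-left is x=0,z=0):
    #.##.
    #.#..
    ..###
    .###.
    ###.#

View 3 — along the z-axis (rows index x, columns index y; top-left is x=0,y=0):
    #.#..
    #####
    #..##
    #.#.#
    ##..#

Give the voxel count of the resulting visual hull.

full grid |V| = 125
  1. axis=0 (YZ plane), |mask|=11  ⇒  voxels=55
  2. axis=1 (XZ plane), |mask|=15  ⇒  voxels=31
  3. axis=2 (XY plane), |mask|=16  ⇒  voxels=20

remaining voxels: 20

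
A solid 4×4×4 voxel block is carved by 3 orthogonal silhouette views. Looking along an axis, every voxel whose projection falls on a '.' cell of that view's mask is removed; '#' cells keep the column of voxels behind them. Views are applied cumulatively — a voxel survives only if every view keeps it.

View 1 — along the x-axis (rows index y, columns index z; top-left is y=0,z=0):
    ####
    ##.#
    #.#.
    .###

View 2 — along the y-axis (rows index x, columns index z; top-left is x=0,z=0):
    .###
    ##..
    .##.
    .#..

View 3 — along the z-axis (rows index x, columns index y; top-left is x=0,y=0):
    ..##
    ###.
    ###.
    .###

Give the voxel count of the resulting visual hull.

voxel count = 15

initial block: 4^3 = 64
V1 x: intersect with YZ mask (12 set) -- 48 left
V2 y: intersect with XZ mask (8 set) -- 24 left
V3 z: intersect with XY mask (11 set) -- 15 left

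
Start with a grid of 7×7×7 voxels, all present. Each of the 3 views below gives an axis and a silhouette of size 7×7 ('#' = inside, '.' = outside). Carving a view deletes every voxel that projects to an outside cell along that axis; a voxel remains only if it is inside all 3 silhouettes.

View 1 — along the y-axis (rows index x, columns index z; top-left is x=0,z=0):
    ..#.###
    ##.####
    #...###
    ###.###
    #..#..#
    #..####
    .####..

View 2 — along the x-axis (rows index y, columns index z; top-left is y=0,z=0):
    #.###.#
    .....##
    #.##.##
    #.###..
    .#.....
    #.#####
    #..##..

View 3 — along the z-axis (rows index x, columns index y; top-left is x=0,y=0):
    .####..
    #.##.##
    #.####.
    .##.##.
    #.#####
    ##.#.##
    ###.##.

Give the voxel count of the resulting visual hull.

initial block: 7^3 = 343
after view 1 [y-axis, 32 of 49 cells solid] → remaining = 224
after view 2 [x-axis, 26 of 49 cells solid] → remaining = 123
after view 3 [z-axis, 34 of 49 cells solid] → remaining = 89

89 voxels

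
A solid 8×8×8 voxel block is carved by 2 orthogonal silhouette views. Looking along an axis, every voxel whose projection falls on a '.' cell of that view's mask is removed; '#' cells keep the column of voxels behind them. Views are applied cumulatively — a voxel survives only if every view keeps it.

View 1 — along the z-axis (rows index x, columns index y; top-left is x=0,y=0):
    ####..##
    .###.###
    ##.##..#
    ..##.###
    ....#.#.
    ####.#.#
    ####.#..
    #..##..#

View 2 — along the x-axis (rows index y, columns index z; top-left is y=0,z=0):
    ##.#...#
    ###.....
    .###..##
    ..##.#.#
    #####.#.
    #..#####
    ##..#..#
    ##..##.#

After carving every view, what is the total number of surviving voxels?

start: 8×8×8 = 512 voxels
after view 1 [z-axis, 39 of 64 cells solid] → remaining = 312
after view 2 [x-axis, 37 of 64 cells solid] → remaining = 176

176 voxels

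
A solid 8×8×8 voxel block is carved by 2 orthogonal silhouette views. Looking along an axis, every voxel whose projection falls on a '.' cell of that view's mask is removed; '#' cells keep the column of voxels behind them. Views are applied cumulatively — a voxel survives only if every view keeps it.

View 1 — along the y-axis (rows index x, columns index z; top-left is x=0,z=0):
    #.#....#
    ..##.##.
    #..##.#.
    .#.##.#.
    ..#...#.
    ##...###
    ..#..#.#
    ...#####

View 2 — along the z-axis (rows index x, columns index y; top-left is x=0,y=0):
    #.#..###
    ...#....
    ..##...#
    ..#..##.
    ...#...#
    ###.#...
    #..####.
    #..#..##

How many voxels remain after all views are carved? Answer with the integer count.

start: 8×8×8 = 512 voxels
step 1: project along y, AND mask (30/64) → |grid| = 240
step 2: project along z, AND mask (27/64) → |grid| = 102

|visual hull| = 102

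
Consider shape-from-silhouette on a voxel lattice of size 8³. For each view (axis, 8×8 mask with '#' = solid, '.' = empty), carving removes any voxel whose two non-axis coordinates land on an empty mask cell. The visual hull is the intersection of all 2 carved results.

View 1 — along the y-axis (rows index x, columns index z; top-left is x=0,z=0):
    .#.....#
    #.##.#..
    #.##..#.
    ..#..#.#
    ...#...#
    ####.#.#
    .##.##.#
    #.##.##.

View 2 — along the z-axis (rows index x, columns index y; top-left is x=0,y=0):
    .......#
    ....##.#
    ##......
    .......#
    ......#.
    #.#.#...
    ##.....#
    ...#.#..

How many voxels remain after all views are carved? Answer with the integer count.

before carving: 512 voxels (8×8×8)
V1 y: intersect with XZ mask (31 set) -- 248 left
V2 z: intersect with XY mask (16 set) -- 70 left

|visual hull| = 70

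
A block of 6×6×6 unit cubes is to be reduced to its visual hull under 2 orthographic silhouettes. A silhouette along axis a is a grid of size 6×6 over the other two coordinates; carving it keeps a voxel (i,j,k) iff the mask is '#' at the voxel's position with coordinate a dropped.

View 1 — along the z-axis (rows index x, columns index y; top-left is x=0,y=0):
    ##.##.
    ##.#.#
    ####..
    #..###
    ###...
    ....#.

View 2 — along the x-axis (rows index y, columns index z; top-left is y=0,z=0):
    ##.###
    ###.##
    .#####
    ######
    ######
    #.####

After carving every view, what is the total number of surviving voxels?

voxel count = 107

start: 6×6×6 = 216 voxels
after view 1 [z-axis, 20 of 36 cells solid] → remaining = 120
after view 2 [x-axis, 32 of 36 cells solid] → remaining = 107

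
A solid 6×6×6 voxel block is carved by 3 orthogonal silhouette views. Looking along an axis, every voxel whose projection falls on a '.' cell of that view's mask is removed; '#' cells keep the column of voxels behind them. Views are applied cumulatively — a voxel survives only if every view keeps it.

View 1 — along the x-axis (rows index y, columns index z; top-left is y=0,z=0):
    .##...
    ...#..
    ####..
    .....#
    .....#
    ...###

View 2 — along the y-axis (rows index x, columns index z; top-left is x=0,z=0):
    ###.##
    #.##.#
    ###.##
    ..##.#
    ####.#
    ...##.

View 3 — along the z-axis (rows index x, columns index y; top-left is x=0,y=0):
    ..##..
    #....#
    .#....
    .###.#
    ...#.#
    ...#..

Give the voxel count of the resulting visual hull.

voxel count = 16

initial block: 6^3 = 216
[1] x-view keeps 12 columns → grid now 72
[2] y-view keeps 24 columns → grid now 50
[3] z-view keeps 12 columns → grid now 16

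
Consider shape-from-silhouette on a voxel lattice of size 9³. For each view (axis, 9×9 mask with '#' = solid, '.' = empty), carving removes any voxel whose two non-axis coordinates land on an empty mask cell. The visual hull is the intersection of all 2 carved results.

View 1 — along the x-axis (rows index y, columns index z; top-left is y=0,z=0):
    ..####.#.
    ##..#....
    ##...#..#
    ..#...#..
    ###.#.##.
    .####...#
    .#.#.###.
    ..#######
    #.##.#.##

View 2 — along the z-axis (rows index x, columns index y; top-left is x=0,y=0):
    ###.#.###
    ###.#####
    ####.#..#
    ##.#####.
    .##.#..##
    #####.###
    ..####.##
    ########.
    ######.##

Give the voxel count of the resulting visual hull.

voxel count = 304

before carving: 729 voxels (9×9×9)
V1 x: intersect with YZ mask (43 set) -- 387 left
V2 z: intersect with XY mask (63 set) -- 304 left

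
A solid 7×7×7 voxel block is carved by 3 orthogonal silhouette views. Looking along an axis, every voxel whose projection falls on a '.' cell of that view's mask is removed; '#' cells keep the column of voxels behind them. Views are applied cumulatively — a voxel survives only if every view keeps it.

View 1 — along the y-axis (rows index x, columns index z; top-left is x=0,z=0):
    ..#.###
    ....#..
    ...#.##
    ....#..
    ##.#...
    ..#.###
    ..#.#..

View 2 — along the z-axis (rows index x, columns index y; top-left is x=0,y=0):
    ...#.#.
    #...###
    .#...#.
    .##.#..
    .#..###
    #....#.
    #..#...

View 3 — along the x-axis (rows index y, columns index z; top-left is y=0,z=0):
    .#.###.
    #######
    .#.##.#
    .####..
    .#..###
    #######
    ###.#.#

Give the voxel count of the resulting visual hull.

full grid |V| = 343
  1. axis=1 (XZ plane), |mask|=18  ⇒  voxels=126
  2. axis=2 (XY plane), |mask|=19  ⇒  voxels=45
  3. axis=0 (YZ plane), |mask|=35  ⇒  voxels=37

|visual hull| = 37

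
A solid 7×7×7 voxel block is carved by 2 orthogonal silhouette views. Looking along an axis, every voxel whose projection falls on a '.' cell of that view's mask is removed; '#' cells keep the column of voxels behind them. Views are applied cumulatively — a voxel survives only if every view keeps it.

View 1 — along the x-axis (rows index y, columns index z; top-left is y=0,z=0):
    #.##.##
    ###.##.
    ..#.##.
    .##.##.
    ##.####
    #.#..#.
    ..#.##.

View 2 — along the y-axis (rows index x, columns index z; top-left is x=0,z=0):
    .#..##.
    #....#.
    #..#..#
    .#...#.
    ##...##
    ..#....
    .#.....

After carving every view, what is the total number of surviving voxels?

|visual hull| = 69

before carving: 343 voxels (7×7×7)
[1] x-view keeps 29 columns → grid now 203
[2] y-view keeps 16 columns → grid now 69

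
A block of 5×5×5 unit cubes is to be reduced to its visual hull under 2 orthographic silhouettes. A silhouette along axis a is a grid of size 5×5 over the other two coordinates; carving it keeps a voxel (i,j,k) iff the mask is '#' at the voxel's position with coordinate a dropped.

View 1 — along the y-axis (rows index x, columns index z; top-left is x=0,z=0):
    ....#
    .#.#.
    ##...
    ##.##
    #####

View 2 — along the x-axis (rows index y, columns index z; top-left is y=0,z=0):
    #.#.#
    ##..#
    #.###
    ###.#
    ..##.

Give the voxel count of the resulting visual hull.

full grid |V| = 125
carve view 1 (along y, XZ-mask fill 14/25): 70 voxels remain
carve view 2 (along x, YZ-mask fill 16/25): 42 voxels remain

voxel count = 42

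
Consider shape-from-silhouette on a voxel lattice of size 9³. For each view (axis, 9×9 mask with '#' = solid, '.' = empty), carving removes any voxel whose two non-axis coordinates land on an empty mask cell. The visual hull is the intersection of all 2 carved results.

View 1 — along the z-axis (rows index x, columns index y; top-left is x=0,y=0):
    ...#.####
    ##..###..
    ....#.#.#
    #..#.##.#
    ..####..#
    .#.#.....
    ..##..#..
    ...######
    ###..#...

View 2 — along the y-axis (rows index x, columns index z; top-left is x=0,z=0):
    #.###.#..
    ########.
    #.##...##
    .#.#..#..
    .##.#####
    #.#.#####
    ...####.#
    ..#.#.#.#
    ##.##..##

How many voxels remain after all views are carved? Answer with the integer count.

remaining voxels: 207

full grid |V| = 729
[1] z-view keeps 38 columns → grid now 342
[2] y-view keeps 50 columns → grid now 207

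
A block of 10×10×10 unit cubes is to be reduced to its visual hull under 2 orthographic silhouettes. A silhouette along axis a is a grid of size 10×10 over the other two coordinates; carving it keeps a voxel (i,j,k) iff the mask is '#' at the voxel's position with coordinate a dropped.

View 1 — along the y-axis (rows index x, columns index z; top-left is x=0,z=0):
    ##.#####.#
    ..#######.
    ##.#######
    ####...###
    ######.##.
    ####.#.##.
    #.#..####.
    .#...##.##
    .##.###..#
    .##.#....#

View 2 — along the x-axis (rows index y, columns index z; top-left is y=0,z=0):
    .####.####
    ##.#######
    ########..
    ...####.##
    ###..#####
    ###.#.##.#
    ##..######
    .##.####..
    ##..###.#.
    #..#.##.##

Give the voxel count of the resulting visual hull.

full grid |V| = 1000
  1. axis=1 (XZ plane), |mask|=67  ⇒  voxels=670
  2. axis=0 (YZ plane), |mask|=72  ⇒  voxels=483

483 voxels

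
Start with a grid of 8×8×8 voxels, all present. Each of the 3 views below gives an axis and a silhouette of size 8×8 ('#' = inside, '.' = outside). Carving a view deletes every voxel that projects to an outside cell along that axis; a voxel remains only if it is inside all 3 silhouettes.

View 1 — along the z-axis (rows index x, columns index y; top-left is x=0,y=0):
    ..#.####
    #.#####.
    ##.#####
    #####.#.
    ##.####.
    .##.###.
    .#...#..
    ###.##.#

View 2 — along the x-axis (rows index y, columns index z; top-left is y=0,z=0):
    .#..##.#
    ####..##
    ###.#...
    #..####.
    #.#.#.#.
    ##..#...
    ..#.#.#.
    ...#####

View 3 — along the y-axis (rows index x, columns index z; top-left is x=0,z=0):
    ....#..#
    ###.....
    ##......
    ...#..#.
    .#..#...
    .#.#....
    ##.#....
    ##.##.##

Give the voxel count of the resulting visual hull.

full grid |V| = 512
step 1: project along z, AND mask (43/64) → |grid| = 344
step 2: project along x, AND mask (34/64) → |grid| = 178
step 3: project along y, AND mask (22/64) → |grid| = 67

|visual hull| = 67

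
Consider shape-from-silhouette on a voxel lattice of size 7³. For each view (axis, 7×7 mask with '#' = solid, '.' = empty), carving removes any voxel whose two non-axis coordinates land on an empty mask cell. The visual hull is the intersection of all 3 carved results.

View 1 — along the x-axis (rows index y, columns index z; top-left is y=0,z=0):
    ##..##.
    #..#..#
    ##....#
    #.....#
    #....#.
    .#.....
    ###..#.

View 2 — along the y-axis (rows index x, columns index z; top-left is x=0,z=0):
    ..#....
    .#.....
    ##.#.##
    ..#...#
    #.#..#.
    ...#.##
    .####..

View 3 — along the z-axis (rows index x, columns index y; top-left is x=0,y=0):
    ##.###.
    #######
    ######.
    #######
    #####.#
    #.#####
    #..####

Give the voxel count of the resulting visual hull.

before carving: 343 voxels (7×7×7)
[1] x-view keeps 19 columns → grid now 133
[2] y-view keeps 19 columns → grid now 50
[3] z-view keeps 42 columns → grid now 42

|visual hull| = 42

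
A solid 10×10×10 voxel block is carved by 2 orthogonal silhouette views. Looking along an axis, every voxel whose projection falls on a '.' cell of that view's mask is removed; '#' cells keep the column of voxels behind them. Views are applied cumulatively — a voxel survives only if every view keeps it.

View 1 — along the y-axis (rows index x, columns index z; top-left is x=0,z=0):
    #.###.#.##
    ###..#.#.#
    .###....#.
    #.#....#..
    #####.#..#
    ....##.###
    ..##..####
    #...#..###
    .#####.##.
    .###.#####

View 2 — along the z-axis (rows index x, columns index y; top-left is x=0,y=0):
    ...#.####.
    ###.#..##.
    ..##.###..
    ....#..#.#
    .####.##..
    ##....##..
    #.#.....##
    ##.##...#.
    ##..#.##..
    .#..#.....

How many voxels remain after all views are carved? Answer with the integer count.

|visual hull| = 262

full grid |V| = 1000
carve view 1 (along y, XZ-mask fill 58/100): 580 voxels remain
carve view 2 (along z, XY-mask fill 45/100): 262 voxels remain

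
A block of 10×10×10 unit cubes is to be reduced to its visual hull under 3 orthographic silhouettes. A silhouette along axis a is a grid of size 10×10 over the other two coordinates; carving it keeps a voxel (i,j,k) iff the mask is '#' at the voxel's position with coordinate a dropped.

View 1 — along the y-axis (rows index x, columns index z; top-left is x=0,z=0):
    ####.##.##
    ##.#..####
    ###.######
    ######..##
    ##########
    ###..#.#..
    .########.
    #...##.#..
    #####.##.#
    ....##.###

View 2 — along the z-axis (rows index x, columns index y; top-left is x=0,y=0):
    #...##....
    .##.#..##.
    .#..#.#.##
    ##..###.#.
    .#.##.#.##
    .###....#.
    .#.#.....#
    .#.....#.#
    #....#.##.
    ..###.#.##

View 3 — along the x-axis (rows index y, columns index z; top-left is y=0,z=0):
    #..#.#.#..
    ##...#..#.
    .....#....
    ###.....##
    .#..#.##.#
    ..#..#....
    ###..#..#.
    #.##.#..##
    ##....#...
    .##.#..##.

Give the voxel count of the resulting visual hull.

initial block: 10^3 = 1000
carve view 1 (along y, XZ-mask fill 72/100): 720 voxels remain
carve view 2 (along z, XY-mask fill 45/100): 330 voxels remain
carve view 3 (along x, YZ-mask fill 40/100): 138 voxels remain

138 voxels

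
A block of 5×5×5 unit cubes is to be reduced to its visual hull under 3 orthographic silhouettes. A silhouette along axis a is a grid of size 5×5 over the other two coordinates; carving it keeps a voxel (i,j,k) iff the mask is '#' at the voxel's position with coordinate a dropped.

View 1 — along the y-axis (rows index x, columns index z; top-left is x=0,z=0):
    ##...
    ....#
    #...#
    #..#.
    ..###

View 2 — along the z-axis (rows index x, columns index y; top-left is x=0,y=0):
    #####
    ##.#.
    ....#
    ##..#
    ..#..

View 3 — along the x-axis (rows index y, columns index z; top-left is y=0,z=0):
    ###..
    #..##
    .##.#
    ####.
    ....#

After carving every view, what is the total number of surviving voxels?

initial block: 5^3 = 125
V1 y: intersect with XZ mask (10 set) -- 50 left
V2 z: intersect with XY mask (13 set) -- 24 left
V3 x: intersect with YZ mask (14 set) -- 13 left

voxel count = 13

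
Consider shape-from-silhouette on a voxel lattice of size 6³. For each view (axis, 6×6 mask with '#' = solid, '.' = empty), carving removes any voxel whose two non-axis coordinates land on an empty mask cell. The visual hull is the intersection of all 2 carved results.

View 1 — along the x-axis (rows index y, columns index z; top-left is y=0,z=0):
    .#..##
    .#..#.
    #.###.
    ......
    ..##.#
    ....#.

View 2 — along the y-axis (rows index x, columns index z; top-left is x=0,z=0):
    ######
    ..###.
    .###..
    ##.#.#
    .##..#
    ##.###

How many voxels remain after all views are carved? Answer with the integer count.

|visual hull| = 51

start: 6×6×6 = 216 voxels
[1] x-view keeps 13 columns → grid now 78
[2] y-view keeps 24 columns → grid now 51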